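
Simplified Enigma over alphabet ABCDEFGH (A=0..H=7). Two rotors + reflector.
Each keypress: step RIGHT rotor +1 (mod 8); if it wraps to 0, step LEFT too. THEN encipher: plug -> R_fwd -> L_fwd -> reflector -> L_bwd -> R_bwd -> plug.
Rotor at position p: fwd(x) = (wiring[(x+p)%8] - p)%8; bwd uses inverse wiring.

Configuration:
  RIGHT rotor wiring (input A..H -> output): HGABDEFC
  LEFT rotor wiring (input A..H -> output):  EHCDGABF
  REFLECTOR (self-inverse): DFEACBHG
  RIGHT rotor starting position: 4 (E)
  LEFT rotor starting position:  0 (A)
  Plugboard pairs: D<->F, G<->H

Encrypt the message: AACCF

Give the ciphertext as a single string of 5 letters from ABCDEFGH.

Char 1 ('A'): step: R->5, L=0; A->plug->A->R->H->L->F->refl->B->L'->G->R'->H->plug->G
Char 2 ('A'): step: R->6, L=0; A->plug->A->R->H->L->F->refl->B->L'->G->R'->H->plug->G
Char 3 ('C'): step: R->7, L=0; C->plug->C->R->H->L->F->refl->B->L'->G->R'->H->plug->G
Char 4 ('C'): step: R->0, L->1 (L advanced); C->plug->C->R->A->L->G->refl->H->L'->E->R'->F->plug->D
Char 5 ('F'): step: R->1, L=1; F->plug->D->R->C->L->C->refl->E->L'->G->R'->H->plug->G

Answer: GGGDG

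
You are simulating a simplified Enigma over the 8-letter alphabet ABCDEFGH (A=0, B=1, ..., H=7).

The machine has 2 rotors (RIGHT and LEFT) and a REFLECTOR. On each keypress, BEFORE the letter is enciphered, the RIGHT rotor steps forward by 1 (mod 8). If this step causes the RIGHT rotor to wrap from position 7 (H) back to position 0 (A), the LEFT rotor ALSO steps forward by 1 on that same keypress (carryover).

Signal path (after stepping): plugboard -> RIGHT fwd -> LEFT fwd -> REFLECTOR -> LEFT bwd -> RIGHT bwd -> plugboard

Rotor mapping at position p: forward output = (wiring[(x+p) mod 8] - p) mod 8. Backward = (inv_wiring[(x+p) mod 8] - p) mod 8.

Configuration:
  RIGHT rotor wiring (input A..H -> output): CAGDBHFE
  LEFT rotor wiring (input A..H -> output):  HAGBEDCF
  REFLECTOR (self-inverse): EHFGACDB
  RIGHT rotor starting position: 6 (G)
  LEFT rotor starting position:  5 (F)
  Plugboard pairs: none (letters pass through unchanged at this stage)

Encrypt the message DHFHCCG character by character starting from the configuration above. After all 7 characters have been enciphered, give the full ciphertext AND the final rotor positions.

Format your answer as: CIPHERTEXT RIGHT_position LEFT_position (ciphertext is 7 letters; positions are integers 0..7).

Char 1 ('D'): step: R->7, L=5; D->plug->D->R->H->L->H->refl->B->L'->F->R'->A->plug->A
Char 2 ('H'): step: R->0, L->6 (L advanced); H->plug->H->R->E->L->A->refl->E->L'->A->R'->B->plug->B
Char 3 ('F'): step: R->1, L=6; F->plug->F->R->E->L->A->refl->E->L'->A->R'->D->plug->D
Char 4 ('H'): step: R->2, L=6; H->plug->H->R->G->L->G->refl->D->L'->F->R'->D->plug->D
Char 5 ('C'): step: R->3, L=6; C->plug->C->R->E->L->A->refl->E->L'->A->R'->A->plug->A
Char 6 ('C'): step: R->4, L=6; C->plug->C->R->B->L->H->refl->B->L'->C->R'->G->plug->G
Char 7 ('G'): step: R->5, L=6; G->plug->G->R->G->L->G->refl->D->L'->F->R'->D->plug->D
Final: ciphertext=ABDDAGD, RIGHT=5, LEFT=6

Answer: ABDDAGD 5 6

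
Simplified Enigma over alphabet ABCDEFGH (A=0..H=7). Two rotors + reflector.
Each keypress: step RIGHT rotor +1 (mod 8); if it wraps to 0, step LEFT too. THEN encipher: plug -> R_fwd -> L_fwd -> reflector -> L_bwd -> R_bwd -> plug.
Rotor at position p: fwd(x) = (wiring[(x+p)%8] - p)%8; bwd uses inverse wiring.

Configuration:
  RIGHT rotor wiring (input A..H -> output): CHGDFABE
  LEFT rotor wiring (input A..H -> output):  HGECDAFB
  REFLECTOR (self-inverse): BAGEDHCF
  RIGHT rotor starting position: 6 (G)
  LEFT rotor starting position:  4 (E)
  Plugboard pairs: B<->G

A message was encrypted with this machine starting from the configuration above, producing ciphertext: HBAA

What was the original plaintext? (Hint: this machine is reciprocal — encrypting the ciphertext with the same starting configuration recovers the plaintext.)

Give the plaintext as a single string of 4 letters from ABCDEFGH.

Answer: FHGG

Derivation:
Char 1 ('H'): step: R->7, L=4; H->plug->H->R->C->L->B->refl->A->L'->G->R'->F->plug->F
Char 2 ('B'): step: R->0, L->5 (L advanced); B->plug->G->R->B->L->A->refl->B->L'->E->R'->H->plug->H
Char 3 ('A'): step: R->1, L=5; A->plug->A->R->G->L->F->refl->H->L'->F->R'->B->plug->G
Char 4 ('A'): step: R->2, L=5; A->plug->A->R->E->L->B->refl->A->L'->B->R'->B->plug->G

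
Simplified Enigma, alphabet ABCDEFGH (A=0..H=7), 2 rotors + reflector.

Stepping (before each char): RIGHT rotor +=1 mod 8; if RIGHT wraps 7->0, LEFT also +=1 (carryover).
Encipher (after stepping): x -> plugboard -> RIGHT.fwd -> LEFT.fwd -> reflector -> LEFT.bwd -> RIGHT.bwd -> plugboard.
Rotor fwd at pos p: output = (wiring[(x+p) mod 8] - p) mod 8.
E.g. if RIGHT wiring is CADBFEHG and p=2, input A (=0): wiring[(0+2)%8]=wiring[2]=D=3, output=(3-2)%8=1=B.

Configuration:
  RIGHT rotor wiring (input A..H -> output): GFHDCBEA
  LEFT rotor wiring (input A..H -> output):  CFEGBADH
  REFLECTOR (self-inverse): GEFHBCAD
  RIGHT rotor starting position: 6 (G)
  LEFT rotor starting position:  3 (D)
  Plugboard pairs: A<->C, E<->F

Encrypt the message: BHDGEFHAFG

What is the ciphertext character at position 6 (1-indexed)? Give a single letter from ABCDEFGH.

Char 1 ('B'): step: R->7, L=3; B->plug->B->R->H->L->B->refl->E->L'->E->R'->E->plug->F
Char 2 ('H'): step: R->0, L->4 (L advanced); H->plug->H->R->A->L->F->refl->C->L'->H->R'->C->plug->A
Char 3 ('D'): step: R->1, L=4; D->plug->D->R->B->L->E->refl->B->L'->F->R'->H->plug->H
Char 4 ('G'): step: R->2, L=4; G->plug->G->R->E->L->G->refl->A->L'->G->R'->F->plug->E
Char 5 ('E'): step: R->3, L=4; E->plug->F->R->D->L->D->refl->H->L'->C->R'->G->plug->G
Char 6 ('F'): step: R->4, L=4; F->plug->E->R->C->L->H->refl->D->L'->D->R'->G->plug->G

G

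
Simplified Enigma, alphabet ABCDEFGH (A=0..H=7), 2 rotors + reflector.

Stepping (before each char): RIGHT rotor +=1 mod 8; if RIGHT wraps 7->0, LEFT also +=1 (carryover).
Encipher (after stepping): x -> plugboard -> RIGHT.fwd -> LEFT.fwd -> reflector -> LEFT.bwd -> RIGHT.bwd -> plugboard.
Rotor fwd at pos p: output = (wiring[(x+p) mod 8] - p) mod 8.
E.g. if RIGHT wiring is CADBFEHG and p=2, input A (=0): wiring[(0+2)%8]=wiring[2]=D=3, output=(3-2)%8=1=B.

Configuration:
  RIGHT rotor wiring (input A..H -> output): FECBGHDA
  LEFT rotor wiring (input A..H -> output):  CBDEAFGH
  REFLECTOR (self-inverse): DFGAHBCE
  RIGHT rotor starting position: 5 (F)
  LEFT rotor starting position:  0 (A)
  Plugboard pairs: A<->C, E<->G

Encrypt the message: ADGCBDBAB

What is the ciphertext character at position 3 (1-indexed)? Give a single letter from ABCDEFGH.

Char 1 ('A'): step: R->6, L=0; A->plug->C->R->H->L->H->refl->E->L'->D->R'->F->plug->F
Char 2 ('D'): step: R->7, L=0; D->plug->D->R->D->L->E->refl->H->L'->H->R'->F->plug->F
Char 3 ('G'): step: R->0, L->1 (L advanced); G->plug->E->R->G->L->G->refl->C->L'->B->R'->D->plug->D

D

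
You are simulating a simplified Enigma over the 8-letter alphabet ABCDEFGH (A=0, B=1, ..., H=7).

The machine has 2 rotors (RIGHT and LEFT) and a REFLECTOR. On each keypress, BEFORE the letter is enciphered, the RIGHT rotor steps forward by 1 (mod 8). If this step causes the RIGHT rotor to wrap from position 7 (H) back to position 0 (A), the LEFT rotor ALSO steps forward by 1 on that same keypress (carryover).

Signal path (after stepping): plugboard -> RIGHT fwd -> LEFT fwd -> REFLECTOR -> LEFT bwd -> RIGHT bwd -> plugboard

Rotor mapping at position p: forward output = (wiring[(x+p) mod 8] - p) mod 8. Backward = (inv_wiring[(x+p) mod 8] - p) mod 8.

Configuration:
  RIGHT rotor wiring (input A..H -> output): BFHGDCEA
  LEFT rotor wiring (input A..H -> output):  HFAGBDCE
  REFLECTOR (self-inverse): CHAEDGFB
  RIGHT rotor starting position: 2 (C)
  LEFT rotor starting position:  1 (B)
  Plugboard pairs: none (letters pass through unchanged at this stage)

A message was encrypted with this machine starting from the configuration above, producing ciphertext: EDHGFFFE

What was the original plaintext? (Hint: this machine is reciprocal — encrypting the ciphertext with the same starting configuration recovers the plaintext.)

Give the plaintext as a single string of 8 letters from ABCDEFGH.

Answer: DGEEGEDH

Derivation:
Char 1 ('E'): step: R->3, L=1; E->plug->E->R->F->L->B->refl->H->L'->B->R'->D->plug->D
Char 2 ('D'): step: R->4, L=1; D->plug->D->R->E->L->C->refl->A->L'->D->R'->G->plug->G
Char 3 ('H'): step: R->5, L=1; H->plug->H->R->G->L->D->refl->E->L'->A->R'->E->plug->E
Char 4 ('G'): step: R->6, L=1; G->plug->G->R->F->L->B->refl->H->L'->B->R'->E->plug->E
Char 5 ('F'): step: R->7, L=1; F->plug->F->R->E->L->C->refl->A->L'->D->R'->G->plug->G
Char 6 ('F'): step: R->0, L->2 (L advanced); F->plug->F->R->C->L->H->refl->B->L'->D->R'->E->plug->E
Char 7 ('F'): step: R->1, L=2; F->plug->F->R->D->L->B->refl->H->L'->C->R'->D->plug->D
Char 8 ('E'): step: R->2, L=2; E->plug->E->R->C->L->H->refl->B->L'->D->R'->H->plug->H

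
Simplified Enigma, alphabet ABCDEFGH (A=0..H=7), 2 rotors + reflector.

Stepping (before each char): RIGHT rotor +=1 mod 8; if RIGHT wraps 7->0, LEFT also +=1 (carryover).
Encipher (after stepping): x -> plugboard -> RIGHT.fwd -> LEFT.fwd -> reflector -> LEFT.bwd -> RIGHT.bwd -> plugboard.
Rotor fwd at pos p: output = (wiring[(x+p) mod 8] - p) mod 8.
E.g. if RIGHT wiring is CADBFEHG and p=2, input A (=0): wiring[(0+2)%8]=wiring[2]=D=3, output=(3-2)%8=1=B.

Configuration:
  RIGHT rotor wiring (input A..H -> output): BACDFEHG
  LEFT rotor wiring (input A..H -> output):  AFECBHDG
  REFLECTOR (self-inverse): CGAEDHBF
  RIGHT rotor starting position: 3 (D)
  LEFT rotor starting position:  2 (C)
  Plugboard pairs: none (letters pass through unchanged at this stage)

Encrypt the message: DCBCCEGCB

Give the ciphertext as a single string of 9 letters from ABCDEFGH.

Answer: CHAHFFBHE

Derivation:
Char 1 ('D'): step: R->4, L=2; D->plug->D->R->C->L->H->refl->F->L'->D->R'->C->plug->C
Char 2 ('C'): step: R->5, L=2; C->plug->C->R->B->L->A->refl->C->L'->A->R'->H->plug->H
Char 3 ('B'): step: R->6, L=2; B->plug->B->R->A->L->C->refl->A->L'->B->R'->A->plug->A
Char 4 ('C'): step: R->7, L=2; C->plug->C->R->B->L->A->refl->C->L'->A->R'->H->plug->H
Char 5 ('C'): step: R->0, L->3 (L advanced); C->plug->C->R->C->L->E->refl->D->L'->E->R'->F->plug->F
Char 6 ('E'): step: R->1, L=3; E->plug->E->R->D->L->A->refl->C->L'->G->R'->F->plug->F
Char 7 ('G'): step: R->2, L=3; G->plug->G->R->H->L->B->refl->G->L'->B->R'->B->plug->B
Char 8 ('C'): step: R->3, L=3; C->plug->C->R->B->L->G->refl->B->L'->H->R'->H->plug->H
Char 9 ('B'): step: R->4, L=3; B->plug->B->R->A->L->H->refl->F->L'->F->R'->E->plug->E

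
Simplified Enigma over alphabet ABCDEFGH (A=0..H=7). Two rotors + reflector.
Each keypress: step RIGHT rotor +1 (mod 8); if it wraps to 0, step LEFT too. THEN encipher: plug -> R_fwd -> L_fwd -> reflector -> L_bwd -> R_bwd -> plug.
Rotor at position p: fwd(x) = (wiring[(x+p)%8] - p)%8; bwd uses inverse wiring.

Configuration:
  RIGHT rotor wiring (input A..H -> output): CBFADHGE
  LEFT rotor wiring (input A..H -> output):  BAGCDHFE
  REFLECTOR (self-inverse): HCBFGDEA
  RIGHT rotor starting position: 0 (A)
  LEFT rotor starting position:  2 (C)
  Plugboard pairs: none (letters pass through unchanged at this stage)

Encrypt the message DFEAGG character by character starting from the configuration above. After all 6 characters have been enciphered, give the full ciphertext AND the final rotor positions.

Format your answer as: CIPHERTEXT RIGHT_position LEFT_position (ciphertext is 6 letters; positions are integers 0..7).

Char 1 ('D'): step: R->1, L=2; D->plug->D->R->C->L->B->refl->C->L'->F->R'->F->plug->F
Char 2 ('F'): step: R->2, L=2; F->plug->F->R->C->L->B->refl->C->L'->F->R'->D->plug->D
Char 3 ('E'): step: R->3, L=2; E->plug->E->R->B->L->A->refl->H->L'->G->R'->G->plug->G
Char 4 ('A'): step: R->4, L=2; A->plug->A->R->H->L->G->refl->E->L'->A->R'->D->plug->D
Char 5 ('G'): step: R->5, L=2; G->plug->G->R->D->L->F->refl->D->L'->E->R'->E->plug->E
Char 6 ('G'): step: R->6, L=2; G->plug->G->R->F->L->C->refl->B->L'->C->R'->F->plug->F
Final: ciphertext=FDGDEF, RIGHT=6, LEFT=2

Answer: FDGDEF 6 2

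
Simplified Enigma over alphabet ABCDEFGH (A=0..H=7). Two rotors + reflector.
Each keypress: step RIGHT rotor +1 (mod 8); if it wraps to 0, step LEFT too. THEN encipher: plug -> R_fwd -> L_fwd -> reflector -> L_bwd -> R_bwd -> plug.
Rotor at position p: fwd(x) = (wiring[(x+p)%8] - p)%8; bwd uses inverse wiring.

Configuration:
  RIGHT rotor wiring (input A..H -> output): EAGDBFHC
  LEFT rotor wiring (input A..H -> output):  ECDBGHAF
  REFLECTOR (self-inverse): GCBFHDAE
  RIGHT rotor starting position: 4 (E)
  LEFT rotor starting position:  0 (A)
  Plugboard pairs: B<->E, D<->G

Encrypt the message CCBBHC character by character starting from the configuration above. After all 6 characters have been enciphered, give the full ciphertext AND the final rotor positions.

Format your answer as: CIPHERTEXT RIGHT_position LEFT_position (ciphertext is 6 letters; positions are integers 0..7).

Answer: AEDEAG 2 1

Derivation:
Char 1 ('C'): step: R->5, L=0; C->plug->C->R->F->L->H->refl->E->L'->A->R'->A->plug->A
Char 2 ('C'): step: R->6, L=0; C->plug->C->R->G->L->A->refl->G->L'->E->R'->B->plug->E
Char 3 ('B'): step: R->7, L=0; B->plug->E->R->E->L->G->refl->A->L'->G->R'->G->plug->D
Char 4 ('B'): step: R->0, L->1 (L advanced); B->plug->E->R->B->L->C->refl->B->L'->A->R'->B->plug->E
Char 5 ('H'): step: R->1, L=1; H->plug->H->R->D->L->F->refl->D->L'->H->R'->A->plug->A
Char 6 ('C'): step: R->2, L=1; C->plug->C->R->H->L->D->refl->F->L'->D->R'->D->plug->G
Final: ciphertext=AEDEAG, RIGHT=2, LEFT=1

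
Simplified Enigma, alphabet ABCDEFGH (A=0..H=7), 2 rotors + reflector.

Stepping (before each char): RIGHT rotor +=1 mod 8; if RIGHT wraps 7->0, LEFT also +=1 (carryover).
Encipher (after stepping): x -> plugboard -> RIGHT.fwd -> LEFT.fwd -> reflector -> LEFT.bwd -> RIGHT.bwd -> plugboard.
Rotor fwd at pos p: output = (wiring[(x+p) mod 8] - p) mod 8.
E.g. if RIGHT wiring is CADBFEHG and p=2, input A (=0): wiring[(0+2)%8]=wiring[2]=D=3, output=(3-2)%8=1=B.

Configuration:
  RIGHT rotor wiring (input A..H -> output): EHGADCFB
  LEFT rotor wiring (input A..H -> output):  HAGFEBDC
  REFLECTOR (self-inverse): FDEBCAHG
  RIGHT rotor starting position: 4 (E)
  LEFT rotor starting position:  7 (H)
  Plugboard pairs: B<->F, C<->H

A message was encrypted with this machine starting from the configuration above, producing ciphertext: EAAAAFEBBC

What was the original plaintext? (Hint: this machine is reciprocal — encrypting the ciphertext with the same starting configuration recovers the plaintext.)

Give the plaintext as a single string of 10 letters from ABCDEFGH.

Char 1 ('E'): step: R->5, L=7; E->plug->E->R->C->L->B->refl->D->L'->A->R'->B->plug->F
Char 2 ('A'): step: R->6, L=7; A->plug->A->R->H->L->E->refl->C->L'->G->R'->C->plug->H
Char 3 ('A'): step: R->7, L=7; A->plug->A->R->C->L->B->refl->D->L'->A->R'->C->plug->H
Char 4 ('A'): step: R->0, L->0 (L advanced); A->plug->A->R->E->L->E->refl->C->L'->H->R'->B->plug->F
Char 5 ('A'): step: R->1, L=0; A->plug->A->R->G->L->D->refl->B->L'->F->R'->B->plug->F
Char 6 ('F'): step: R->2, L=0; F->plug->B->R->G->L->D->refl->B->L'->F->R'->H->plug->C
Char 7 ('E'): step: R->3, L=0; E->plug->E->R->G->L->D->refl->B->L'->F->R'->A->plug->A
Char 8 ('B'): step: R->4, L=0; B->plug->F->R->D->L->F->refl->A->L'->B->R'->C->plug->H
Char 9 ('B'): step: R->5, L=0; B->plug->F->R->B->L->A->refl->F->L'->D->R'->G->plug->G
Char 10 ('C'): step: R->6, L=0; C->plug->H->R->E->L->E->refl->C->L'->H->R'->A->plug->A

Answer: FHHFFCAHGA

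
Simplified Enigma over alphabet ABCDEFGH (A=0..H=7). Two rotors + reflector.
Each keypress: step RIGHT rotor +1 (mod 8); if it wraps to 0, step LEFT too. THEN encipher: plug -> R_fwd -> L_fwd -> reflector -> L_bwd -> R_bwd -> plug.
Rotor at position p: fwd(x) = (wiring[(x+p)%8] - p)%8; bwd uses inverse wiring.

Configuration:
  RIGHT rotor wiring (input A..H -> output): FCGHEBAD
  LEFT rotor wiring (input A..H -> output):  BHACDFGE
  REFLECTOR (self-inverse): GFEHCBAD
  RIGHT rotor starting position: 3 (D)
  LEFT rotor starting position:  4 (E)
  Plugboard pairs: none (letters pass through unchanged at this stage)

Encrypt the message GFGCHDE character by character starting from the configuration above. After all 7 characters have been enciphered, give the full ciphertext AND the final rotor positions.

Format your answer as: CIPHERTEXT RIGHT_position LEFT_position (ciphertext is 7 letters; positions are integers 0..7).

Char 1 ('G'): step: R->4, L=4; G->plug->G->R->C->L->C->refl->E->L'->G->R'->F->plug->F
Char 2 ('F'): step: R->5, L=4; F->plug->F->R->B->L->B->refl->F->L'->E->R'->A->plug->A
Char 3 ('G'): step: R->6, L=4; G->plug->G->R->G->L->E->refl->C->L'->C->R'->A->plug->A
Char 4 ('C'): step: R->7, L=4; C->plug->C->R->D->L->A->refl->G->L'->H->R'->D->plug->D
Char 5 ('H'): step: R->0, L->5 (L advanced); H->plug->H->R->D->L->E->refl->C->L'->E->R'->E->plug->E
Char 6 ('D'): step: R->1, L=5; D->plug->D->R->D->L->E->refl->C->L'->E->R'->H->plug->H
Char 7 ('E'): step: R->2, L=5; E->plug->E->R->G->L->F->refl->B->L'->B->R'->F->plug->F
Final: ciphertext=FAADEHF, RIGHT=2, LEFT=5

Answer: FAADEHF 2 5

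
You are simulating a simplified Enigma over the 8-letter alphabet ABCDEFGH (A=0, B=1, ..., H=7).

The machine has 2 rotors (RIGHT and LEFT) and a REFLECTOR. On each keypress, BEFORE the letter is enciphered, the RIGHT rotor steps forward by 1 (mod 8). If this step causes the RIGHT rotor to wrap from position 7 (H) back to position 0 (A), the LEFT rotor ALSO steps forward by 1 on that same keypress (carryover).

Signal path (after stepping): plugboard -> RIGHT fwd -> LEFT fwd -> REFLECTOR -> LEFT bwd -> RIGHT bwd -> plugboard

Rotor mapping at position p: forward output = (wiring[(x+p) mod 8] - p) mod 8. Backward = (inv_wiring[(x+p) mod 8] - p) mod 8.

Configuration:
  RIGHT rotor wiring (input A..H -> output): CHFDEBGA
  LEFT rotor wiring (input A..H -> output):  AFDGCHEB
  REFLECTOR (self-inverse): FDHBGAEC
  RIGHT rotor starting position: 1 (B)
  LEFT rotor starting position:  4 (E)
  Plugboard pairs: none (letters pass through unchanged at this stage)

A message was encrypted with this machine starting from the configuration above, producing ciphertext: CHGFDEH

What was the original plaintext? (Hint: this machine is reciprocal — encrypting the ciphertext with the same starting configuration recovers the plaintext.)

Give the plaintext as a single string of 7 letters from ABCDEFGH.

Answer: ADBAFCF

Derivation:
Char 1 ('C'): step: R->2, L=4; C->plug->C->R->C->L->A->refl->F->L'->D->R'->A->plug->A
Char 2 ('H'): step: R->3, L=4; H->plug->H->R->C->L->A->refl->F->L'->D->R'->D->plug->D
Char 3 ('G'): step: R->4, L=4; G->plug->G->R->B->L->D->refl->B->L'->F->R'->B->plug->B
Char 4 ('F'): step: R->5, L=4; F->plug->F->R->A->L->G->refl->E->L'->E->R'->A->plug->A
Char 5 ('D'): step: R->6, L=4; D->plug->D->R->B->L->D->refl->B->L'->F->R'->F->plug->F
Char 6 ('E'): step: R->7, L=4; E->plug->E->R->E->L->E->refl->G->L'->A->R'->C->plug->C
Char 7 ('H'): step: R->0, L->5 (L advanced); H->plug->H->R->A->L->C->refl->H->L'->B->R'->F->plug->F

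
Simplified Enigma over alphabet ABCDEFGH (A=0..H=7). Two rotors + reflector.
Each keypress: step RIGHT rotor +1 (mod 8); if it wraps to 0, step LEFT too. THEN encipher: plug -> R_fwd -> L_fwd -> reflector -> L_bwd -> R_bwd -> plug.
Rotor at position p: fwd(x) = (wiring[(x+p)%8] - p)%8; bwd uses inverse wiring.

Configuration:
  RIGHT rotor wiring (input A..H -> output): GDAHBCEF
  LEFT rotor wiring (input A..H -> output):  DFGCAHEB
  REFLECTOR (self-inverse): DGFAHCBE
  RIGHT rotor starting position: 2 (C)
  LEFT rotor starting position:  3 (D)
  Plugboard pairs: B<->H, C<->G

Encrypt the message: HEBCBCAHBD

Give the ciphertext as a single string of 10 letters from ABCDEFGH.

Char 1 ('H'): step: R->3, L=3; H->plug->B->R->G->L->C->refl->F->L'->B->R'->D->plug->D
Char 2 ('E'): step: R->4, L=3; E->plug->E->R->C->L->E->refl->H->L'->A->R'->C->plug->G
Char 3 ('B'): step: R->5, L=3; B->plug->H->R->E->L->G->refl->B->L'->D->R'->F->plug->F
Char 4 ('C'): step: R->6, L=3; C->plug->G->R->D->L->B->refl->G->L'->E->R'->H->plug->B
Char 5 ('B'): step: R->7, L=3; B->plug->H->R->F->L->A->refl->D->L'->H->R'->B->plug->H
Char 6 ('C'): step: R->0, L->4 (L advanced); C->plug->G->R->E->L->H->refl->E->L'->A->R'->C->plug->G
Char 7 ('A'): step: R->1, L=4; A->plug->A->R->C->L->A->refl->D->L'->B->R'->E->plug->E
Char 8 ('H'): step: R->2, L=4; H->plug->B->R->F->L->B->refl->G->L'->H->R'->C->plug->G
Char 9 ('B'): step: R->3, L=4; B->plug->H->R->F->L->B->refl->G->L'->H->R'->C->plug->G
Char 10 ('D'): step: R->4, L=4; D->plug->D->R->B->L->D->refl->A->L'->C->R'->E->plug->E

Answer: DGFBHGEGGE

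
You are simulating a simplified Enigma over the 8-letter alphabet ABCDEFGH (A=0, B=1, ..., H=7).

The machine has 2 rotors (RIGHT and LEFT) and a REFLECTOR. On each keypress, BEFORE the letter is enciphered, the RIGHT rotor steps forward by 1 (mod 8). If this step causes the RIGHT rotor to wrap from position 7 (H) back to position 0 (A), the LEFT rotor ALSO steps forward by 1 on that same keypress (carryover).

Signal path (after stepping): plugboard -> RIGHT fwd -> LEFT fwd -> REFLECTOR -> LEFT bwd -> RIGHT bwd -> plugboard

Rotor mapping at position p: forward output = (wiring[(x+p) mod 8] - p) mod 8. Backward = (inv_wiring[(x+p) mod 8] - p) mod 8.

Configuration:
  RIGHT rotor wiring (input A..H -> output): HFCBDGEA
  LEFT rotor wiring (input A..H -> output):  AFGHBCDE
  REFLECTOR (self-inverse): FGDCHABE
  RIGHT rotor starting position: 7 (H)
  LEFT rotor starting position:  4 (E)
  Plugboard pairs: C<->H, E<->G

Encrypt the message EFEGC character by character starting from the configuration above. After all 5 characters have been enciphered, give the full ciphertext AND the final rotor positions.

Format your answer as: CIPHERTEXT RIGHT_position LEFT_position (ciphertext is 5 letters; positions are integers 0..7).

Answer: CCHDF 4 5

Derivation:
Char 1 ('E'): step: R->0, L->5 (L advanced); E->plug->G->R->E->L->A->refl->F->L'->A->R'->H->plug->C
Char 2 ('F'): step: R->1, L=5; F->plug->F->R->D->L->D->refl->C->L'->G->R'->H->plug->C
Char 3 ('E'): step: R->2, L=5; E->plug->G->R->F->L->B->refl->G->L'->B->R'->C->plug->H
Char 4 ('G'): step: R->3, L=5; G->plug->E->R->F->L->B->refl->G->L'->B->R'->D->plug->D
Char 5 ('C'): step: R->4, L=5; C->plug->H->R->F->L->B->refl->G->L'->B->R'->F->plug->F
Final: ciphertext=CCHDF, RIGHT=4, LEFT=5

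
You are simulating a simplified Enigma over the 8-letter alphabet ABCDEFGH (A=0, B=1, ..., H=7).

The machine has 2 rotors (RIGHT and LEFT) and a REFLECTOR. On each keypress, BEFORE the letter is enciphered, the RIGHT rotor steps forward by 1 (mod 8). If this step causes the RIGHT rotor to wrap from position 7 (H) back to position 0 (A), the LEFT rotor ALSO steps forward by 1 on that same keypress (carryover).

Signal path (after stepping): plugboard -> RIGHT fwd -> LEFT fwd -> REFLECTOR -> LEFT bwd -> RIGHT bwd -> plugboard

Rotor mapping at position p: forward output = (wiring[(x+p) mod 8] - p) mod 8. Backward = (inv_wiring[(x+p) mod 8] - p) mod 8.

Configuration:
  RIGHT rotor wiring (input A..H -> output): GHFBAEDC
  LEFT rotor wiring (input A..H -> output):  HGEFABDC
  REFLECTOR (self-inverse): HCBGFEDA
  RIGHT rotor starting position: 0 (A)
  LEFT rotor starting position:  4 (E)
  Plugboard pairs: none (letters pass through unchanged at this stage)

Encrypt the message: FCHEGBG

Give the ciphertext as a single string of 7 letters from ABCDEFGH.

Char 1 ('F'): step: R->1, L=4; F->plug->F->R->C->L->H->refl->A->L'->G->R'->A->plug->A
Char 2 ('C'): step: R->2, L=4; C->plug->C->R->G->L->A->refl->H->L'->C->R'->D->plug->D
Char 3 ('H'): step: R->3, L=4; H->plug->H->R->C->L->H->refl->A->L'->G->R'->A->plug->A
Char 4 ('E'): step: R->4, L=4; E->plug->E->R->C->L->H->refl->A->L'->G->R'->D->plug->D
Char 5 ('G'): step: R->5, L=4; G->plug->G->R->E->L->D->refl->G->L'->D->R'->H->plug->H
Char 6 ('B'): step: R->6, L=4; B->plug->B->R->E->L->D->refl->G->L'->D->R'->F->plug->F
Char 7 ('G'): step: R->7, L=4; G->plug->G->R->F->L->C->refl->B->L'->H->R'->B->plug->B

Answer: ADADHFB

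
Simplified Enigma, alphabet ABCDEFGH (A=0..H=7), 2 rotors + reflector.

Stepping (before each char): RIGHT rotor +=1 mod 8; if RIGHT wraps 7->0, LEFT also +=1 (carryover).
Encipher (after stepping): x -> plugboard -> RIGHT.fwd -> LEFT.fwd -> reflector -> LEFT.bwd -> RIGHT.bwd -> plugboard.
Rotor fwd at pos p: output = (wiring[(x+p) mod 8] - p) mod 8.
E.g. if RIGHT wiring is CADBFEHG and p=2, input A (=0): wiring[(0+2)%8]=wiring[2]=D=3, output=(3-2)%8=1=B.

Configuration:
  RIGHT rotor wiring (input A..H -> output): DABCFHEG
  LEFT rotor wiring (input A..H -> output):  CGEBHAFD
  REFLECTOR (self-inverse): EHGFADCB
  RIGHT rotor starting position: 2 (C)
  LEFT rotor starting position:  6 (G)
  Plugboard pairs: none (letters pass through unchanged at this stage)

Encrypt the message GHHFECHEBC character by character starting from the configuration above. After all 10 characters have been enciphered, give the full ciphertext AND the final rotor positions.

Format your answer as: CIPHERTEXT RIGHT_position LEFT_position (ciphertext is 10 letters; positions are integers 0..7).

Char 1 ('G'): step: R->3, L=6; G->plug->G->R->F->L->D->refl->F->L'->B->R'->D->plug->D
Char 2 ('H'): step: R->4, L=6; H->plug->H->R->G->L->B->refl->H->L'->A->R'->C->plug->C
Char 3 ('H'): step: R->5, L=6; H->plug->H->R->A->L->H->refl->B->L'->G->R'->D->plug->D
Char 4 ('F'): step: R->6, L=6; F->plug->F->R->E->L->G->refl->C->L'->H->R'->G->plug->G
Char 5 ('E'): step: R->7, L=6; E->plug->E->R->D->L->A->refl->E->L'->C->R'->D->plug->D
Char 6 ('C'): step: R->0, L->7 (L advanced); C->plug->C->R->B->L->D->refl->F->L'->D->R'->A->plug->A
Char 7 ('H'): step: R->1, L=7; H->plug->H->R->C->L->H->refl->B->L'->G->R'->E->plug->E
Char 8 ('E'): step: R->2, L=7; E->plug->E->R->C->L->H->refl->B->L'->G->R'->H->plug->H
Char 9 ('B'): step: R->3, L=7; B->plug->B->R->C->L->H->refl->B->L'->G->R'->H->plug->H
Char 10 ('C'): step: R->4, L=7; C->plug->C->R->A->L->E->refl->A->L'->F->R'->G->plug->G
Final: ciphertext=DCDGDAEHHG, RIGHT=4, LEFT=7

Answer: DCDGDAEHHG 4 7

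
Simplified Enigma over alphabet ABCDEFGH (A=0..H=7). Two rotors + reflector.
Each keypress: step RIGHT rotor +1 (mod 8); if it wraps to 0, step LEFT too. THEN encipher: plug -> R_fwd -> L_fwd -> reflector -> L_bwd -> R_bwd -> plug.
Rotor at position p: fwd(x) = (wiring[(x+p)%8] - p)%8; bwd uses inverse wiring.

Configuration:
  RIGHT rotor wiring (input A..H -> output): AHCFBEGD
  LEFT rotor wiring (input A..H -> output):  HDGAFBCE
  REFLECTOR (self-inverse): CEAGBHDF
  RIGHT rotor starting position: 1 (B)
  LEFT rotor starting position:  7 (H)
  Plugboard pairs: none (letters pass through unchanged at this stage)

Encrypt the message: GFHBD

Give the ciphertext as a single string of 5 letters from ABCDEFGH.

Char 1 ('G'): step: R->2, L=7; G->plug->G->R->G->L->C->refl->A->L'->B->R'->F->plug->F
Char 2 ('F'): step: R->3, L=7; F->plug->F->R->F->L->G->refl->D->L'->H->R'->H->plug->H
Char 3 ('H'): step: R->4, L=7; H->plug->H->R->B->L->A->refl->C->L'->G->R'->G->plug->G
Char 4 ('B'): step: R->5, L=7; B->plug->B->R->B->L->A->refl->C->L'->G->R'->C->plug->C
Char 5 ('D'): step: R->6, L=7; D->plug->D->R->B->L->A->refl->C->L'->G->R'->H->plug->H

Answer: FHGCH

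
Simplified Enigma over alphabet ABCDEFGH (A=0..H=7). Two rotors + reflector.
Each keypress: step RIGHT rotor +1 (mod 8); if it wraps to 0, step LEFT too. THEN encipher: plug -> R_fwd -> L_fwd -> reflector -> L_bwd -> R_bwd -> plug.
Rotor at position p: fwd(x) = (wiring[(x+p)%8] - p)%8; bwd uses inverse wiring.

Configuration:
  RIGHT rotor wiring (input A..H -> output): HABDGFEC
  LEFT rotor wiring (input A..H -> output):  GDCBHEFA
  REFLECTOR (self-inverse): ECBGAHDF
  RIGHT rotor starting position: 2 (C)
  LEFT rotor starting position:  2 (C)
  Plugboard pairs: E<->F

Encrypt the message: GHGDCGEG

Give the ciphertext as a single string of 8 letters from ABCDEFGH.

Char 1 ('G'): step: R->3, L=2; G->plug->G->R->F->L->G->refl->D->L'->E->R'->F->plug->E
Char 2 ('H'): step: R->4, L=2; H->plug->H->R->H->L->B->refl->C->L'->D->R'->E->plug->F
Char 3 ('G'): step: R->5, L=2; G->plug->G->R->G->L->E->refl->A->L'->A->R'->A->plug->A
Char 4 ('D'): step: R->6, L=2; D->plug->D->R->C->L->F->refl->H->L'->B->R'->C->plug->C
Char 5 ('C'): step: R->7, L=2; C->plug->C->R->B->L->H->refl->F->L'->C->R'->D->plug->D
Char 6 ('G'): step: R->0, L->3 (L advanced); G->plug->G->R->E->L->F->refl->H->L'->H->R'->A->plug->A
Char 7 ('E'): step: R->1, L=3; E->plug->F->R->D->L->C->refl->B->L'->C->R'->C->plug->C
Char 8 ('G'): step: R->2, L=3; G->plug->G->R->F->L->D->refl->G->L'->A->R'->F->plug->E

Answer: EFACDACE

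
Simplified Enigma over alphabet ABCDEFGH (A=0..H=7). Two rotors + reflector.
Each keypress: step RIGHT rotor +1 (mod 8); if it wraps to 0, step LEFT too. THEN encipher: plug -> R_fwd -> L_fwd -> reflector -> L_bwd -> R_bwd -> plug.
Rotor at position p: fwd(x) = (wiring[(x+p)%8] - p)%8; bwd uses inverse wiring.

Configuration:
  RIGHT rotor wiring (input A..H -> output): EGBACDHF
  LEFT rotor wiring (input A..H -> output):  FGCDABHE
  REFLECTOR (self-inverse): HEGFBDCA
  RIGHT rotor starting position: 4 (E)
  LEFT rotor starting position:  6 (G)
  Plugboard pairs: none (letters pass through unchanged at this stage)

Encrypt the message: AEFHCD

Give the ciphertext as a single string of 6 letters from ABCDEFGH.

Answer: EFDAEB

Derivation:
Char 1 ('A'): step: R->5, L=6; A->plug->A->R->G->L->C->refl->G->L'->B->R'->E->plug->E
Char 2 ('E'): step: R->6, L=6; E->plug->E->R->D->L->A->refl->H->L'->C->R'->F->plug->F
Char 3 ('F'): step: R->7, L=6; F->plug->F->R->D->L->A->refl->H->L'->C->R'->D->plug->D
Char 4 ('H'): step: R->0, L->7 (L advanced); H->plug->H->R->F->L->B->refl->E->L'->E->R'->A->plug->A
Char 5 ('C'): step: R->1, L=7; C->plug->C->R->H->L->A->refl->H->L'->C->R'->E->plug->E
Char 6 ('D'): step: R->2, L=7; D->plug->D->R->B->L->G->refl->C->L'->G->R'->B->plug->B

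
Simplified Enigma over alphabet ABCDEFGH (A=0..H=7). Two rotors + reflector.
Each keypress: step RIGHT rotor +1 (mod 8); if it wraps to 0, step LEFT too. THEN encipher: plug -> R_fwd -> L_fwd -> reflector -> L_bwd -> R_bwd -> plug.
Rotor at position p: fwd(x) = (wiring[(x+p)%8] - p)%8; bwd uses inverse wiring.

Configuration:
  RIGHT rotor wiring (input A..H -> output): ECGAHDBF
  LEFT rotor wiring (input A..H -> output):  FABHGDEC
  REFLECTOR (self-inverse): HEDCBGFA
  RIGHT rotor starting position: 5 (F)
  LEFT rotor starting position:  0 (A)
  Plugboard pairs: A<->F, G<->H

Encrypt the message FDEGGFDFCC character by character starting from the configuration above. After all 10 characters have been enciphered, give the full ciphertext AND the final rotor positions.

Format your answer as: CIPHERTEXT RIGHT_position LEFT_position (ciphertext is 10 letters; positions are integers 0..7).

Char 1 ('F'): step: R->6, L=0; F->plug->A->R->D->L->H->refl->A->L'->B->R'->G->plug->H
Char 2 ('D'): step: R->7, L=0; D->plug->D->R->H->L->C->refl->D->L'->F->R'->B->plug->B
Char 3 ('E'): step: R->0, L->1 (L advanced); E->plug->E->R->H->L->E->refl->B->L'->G->R'->C->plug->C
Char 4 ('G'): step: R->1, L=1; G->plug->H->R->D->L->F->refl->G->L'->C->R'->E->plug->E
Char 5 ('G'): step: R->2, L=1; G->plug->H->R->A->L->H->refl->A->L'->B->R'->D->plug->D
Char 6 ('F'): step: R->3, L=1; F->plug->A->R->F->L->D->refl->C->L'->E->R'->B->plug->B
Char 7 ('D'): step: R->4, L=1; D->plug->D->R->B->L->A->refl->H->L'->A->R'->E->plug->E
Char 8 ('F'): step: R->5, L=1; F->plug->A->R->G->L->B->refl->E->L'->H->R'->D->plug->D
Char 9 ('C'): step: R->6, L=1; C->plug->C->R->G->L->B->refl->E->L'->H->R'->B->plug->B
Char 10 ('C'): step: R->7, L=1; C->plug->C->R->D->L->F->refl->G->L'->C->R'->H->plug->G
Final: ciphertext=HBCEDBEDBG, RIGHT=7, LEFT=1

Answer: HBCEDBEDBG 7 1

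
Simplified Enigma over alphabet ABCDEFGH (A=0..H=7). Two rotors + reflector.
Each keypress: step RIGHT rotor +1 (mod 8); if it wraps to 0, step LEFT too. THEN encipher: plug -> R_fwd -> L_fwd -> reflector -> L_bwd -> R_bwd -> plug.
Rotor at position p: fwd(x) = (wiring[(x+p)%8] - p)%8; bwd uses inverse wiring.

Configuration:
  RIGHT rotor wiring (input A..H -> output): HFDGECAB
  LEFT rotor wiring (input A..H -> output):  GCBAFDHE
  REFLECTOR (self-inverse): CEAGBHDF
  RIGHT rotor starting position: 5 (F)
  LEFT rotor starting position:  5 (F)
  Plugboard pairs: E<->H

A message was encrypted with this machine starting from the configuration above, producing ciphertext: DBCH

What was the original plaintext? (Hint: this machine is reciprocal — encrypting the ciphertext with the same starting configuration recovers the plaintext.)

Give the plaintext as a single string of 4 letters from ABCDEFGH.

Char 1 ('D'): step: R->6, L=5; D->plug->D->R->H->L->A->refl->C->L'->B->R'->C->plug->C
Char 2 ('B'): step: R->7, L=5; B->plug->B->R->A->L->G->refl->D->L'->G->R'->C->plug->C
Char 3 ('C'): step: R->0, L->6 (L advanced); C->plug->C->R->D->L->E->refl->B->L'->A->R'->G->plug->G
Char 4 ('H'): step: R->1, L=6; H->plug->E->R->B->L->G->refl->D->L'->E->R'->A->plug->A

Answer: CCGA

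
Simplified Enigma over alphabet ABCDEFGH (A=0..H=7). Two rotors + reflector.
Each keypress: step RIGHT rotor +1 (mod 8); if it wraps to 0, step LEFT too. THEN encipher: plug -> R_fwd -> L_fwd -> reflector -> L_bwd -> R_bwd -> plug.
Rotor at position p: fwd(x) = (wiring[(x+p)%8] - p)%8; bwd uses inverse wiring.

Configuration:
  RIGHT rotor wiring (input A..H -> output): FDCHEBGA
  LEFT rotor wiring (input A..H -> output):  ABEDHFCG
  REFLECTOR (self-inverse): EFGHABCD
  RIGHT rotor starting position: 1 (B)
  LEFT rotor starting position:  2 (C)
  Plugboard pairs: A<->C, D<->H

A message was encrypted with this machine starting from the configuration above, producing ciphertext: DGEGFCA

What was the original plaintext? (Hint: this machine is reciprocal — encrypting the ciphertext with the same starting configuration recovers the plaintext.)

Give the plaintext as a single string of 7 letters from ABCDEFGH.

Char 1 ('D'): step: R->2, L=2; D->plug->H->R->B->L->B->refl->F->L'->C->R'->C->plug->A
Char 2 ('G'): step: R->3, L=2; G->plug->G->R->A->L->C->refl->G->L'->G->R'->C->plug->A
Char 3 ('E'): step: R->4, L=2; E->plug->E->R->B->L->B->refl->F->L'->C->R'->C->plug->A
Char 4 ('G'): step: R->5, L=2; G->plug->G->R->C->L->F->refl->B->L'->B->R'->B->plug->B
Char 5 ('F'): step: R->6, L=2; F->plug->F->R->B->L->B->refl->F->L'->C->R'->B->plug->B
Char 6 ('C'): step: R->7, L=2; C->plug->A->R->B->L->B->refl->F->L'->C->R'->G->plug->G
Char 7 ('A'): step: R->0, L->3 (L advanced); A->plug->C->R->C->L->C->refl->G->L'->G->R'->G->plug->G

Answer: AAABBGG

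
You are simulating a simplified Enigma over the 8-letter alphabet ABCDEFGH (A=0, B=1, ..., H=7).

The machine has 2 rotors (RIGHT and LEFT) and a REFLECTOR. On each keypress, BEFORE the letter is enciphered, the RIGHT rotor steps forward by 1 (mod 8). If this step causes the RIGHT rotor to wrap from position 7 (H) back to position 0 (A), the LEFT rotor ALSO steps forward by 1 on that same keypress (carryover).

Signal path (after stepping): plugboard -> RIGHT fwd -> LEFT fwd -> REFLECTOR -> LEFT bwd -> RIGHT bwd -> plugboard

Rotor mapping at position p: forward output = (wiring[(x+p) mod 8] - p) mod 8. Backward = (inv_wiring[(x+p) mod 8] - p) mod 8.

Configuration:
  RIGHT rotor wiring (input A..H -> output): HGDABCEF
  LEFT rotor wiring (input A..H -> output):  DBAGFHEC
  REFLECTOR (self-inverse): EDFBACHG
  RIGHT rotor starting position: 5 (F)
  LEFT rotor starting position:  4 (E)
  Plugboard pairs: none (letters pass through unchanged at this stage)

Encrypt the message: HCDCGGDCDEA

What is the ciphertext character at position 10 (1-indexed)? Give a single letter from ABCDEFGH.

Char 1 ('H'): step: R->6, L=4; H->plug->H->R->E->L->H->refl->G->L'->D->R'->G->plug->G
Char 2 ('C'): step: R->7, L=4; C->plug->C->R->H->L->C->refl->F->L'->F->R'->H->plug->H
Char 3 ('D'): step: R->0, L->5 (L advanced); D->plug->D->R->A->L->C->refl->F->L'->C->R'->F->plug->F
Char 4 ('C'): step: R->1, L=5; C->plug->C->R->H->L->A->refl->E->L'->E->R'->G->plug->G
Char 5 ('G'): step: R->2, L=5; G->plug->G->R->F->L->D->refl->B->L'->G->R'->B->plug->B
Char 6 ('G'): step: R->3, L=5; G->plug->G->R->D->L->G->refl->H->L'->B->R'->D->plug->D
Char 7 ('D'): step: R->4, L=5; D->plug->D->R->B->L->H->refl->G->L'->D->R'->E->plug->E
Char 8 ('C'): step: R->5, L=5; C->plug->C->R->A->L->C->refl->F->L'->C->R'->D->plug->D
Char 9 ('D'): step: R->6, L=5; D->plug->D->R->A->L->C->refl->F->L'->C->R'->F->plug->F
Char 10 ('E'): step: R->7, L=5; E->plug->E->R->B->L->H->refl->G->L'->D->R'->G->plug->G

G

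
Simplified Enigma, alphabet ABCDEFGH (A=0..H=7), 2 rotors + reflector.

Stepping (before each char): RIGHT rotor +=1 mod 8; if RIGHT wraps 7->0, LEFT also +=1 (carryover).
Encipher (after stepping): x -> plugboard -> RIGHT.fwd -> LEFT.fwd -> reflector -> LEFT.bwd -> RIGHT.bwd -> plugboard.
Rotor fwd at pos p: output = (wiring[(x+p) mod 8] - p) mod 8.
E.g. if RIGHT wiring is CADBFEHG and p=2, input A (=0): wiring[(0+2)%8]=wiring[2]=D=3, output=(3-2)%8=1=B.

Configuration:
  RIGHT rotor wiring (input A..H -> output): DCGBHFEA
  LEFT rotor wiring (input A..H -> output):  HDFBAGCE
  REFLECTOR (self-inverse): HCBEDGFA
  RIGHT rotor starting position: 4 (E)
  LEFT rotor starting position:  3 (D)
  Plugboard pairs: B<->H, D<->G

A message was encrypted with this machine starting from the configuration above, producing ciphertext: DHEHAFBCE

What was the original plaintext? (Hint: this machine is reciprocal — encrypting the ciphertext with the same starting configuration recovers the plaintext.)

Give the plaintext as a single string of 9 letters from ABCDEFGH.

Char 1 ('D'): step: R->5, L=3; D->plug->G->R->E->L->B->refl->C->L'->H->R'->B->plug->H
Char 2 ('H'): step: R->6, L=3; H->plug->B->R->C->L->D->refl->E->L'->F->R'->C->plug->C
Char 3 ('E'): step: R->7, L=3; E->plug->E->R->C->L->D->refl->E->L'->F->R'->H->plug->B
Char 4 ('H'): step: R->0, L->4 (L advanced); H->plug->B->R->C->L->G->refl->F->L'->H->R'->E->plug->E
Char 5 ('A'): step: R->1, L=4; A->plug->A->R->B->L->C->refl->B->L'->G->R'->D->plug->G
Char 6 ('F'): step: R->2, L=4; F->plug->F->R->G->L->B->refl->C->L'->B->R'->G->plug->D
Char 7 ('B'): step: R->3, L=4; B->plug->H->R->D->L->A->refl->H->L'->F->R'->E->plug->E
Char 8 ('C'): step: R->4, L=4; C->plug->C->R->A->L->E->refl->D->L'->E->R'->D->plug->G
Char 9 ('E'): step: R->5, L=4; E->plug->E->R->F->L->H->refl->A->L'->D->R'->C->plug->C

Answer: HCBEGDEGC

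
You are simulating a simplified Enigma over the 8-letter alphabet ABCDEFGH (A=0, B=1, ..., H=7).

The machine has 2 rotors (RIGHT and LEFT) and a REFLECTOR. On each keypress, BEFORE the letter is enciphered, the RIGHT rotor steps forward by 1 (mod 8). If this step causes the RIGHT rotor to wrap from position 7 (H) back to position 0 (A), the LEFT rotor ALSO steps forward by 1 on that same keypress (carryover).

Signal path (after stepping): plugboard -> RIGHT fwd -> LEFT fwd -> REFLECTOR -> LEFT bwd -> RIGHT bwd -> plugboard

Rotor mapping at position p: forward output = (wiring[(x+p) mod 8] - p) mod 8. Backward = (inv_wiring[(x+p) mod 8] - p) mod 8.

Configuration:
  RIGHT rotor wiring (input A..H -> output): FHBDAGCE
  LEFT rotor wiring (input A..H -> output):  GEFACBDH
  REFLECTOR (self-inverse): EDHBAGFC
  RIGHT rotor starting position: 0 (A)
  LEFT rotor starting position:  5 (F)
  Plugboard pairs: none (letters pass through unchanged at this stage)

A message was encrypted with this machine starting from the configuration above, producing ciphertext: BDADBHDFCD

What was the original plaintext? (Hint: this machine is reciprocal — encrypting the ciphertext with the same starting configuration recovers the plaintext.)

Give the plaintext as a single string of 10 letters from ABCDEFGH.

Char 1 ('B'): step: R->1, L=5; B->plug->B->R->A->L->E->refl->A->L'->F->R'->E->plug->E
Char 2 ('D'): step: R->2, L=5; D->plug->D->R->E->L->H->refl->C->L'->C->R'->F->plug->F
Char 3 ('A'): step: R->3, L=5; A->plug->A->R->A->L->E->refl->A->L'->F->R'->B->plug->B
Char 4 ('D'): step: R->4, L=5; D->plug->D->R->A->L->E->refl->A->L'->F->R'->G->plug->G
Char 5 ('B'): step: R->5, L=5; B->plug->B->R->F->L->A->refl->E->L'->A->R'->D->plug->D
Char 6 ('H'): step: R->6, L=5; H->plug->H->R->A->L->E->refl->A->L'->F->R'->F->plug->F
Char 7 ('D'): step: R->7, L=5; D->plug->D->R->C->L->C->refl->H->L'->E->R'->E->plug->E
Char 8 ('F'): step: R->0, L->6 (L advanced); F->plug->F->R->G->L->E->refl->A->L'->C->R'->G->plug->G
Char 9 ('C'): step: R->1, L=6; C->plug->C->R->C->L->A->refl->E->L'->G->R'->A->plug->A
Char 10 ('D'): step: R->2, L=6; D->plug->D->R->E->L->H->refl->C->L'->F->R'->H->plug->H

Answer: EFBGDFEGAH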